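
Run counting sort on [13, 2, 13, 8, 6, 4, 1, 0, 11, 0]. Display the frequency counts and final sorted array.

Count array: [2, 1, 1, 0, 1, 0, 1, 0, 1, 0, 0, 1, 0, 2]
(count[i] = number of elements equal to i)
Cumulative count: [2, 3, 4, 4, 5, 5, 6, 6, 7, 7, 7, 8, 8, 10]
Sorted: [0, 0, 1, 2, 4, 6, 8, 11, 13, 13]


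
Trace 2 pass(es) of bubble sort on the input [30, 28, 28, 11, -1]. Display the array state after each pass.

After pass 1: [28, 28, 11, -1, 30] (4 swaps)
After pass 2: [28, 11, -1, 28, 30] (2 swaps)
Total swaps: 6


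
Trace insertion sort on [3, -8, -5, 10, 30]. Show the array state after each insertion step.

First element 3 is already 'sorted'
Insert -8: shifted 1 elements -> [-8, 3, -5, 10, 30]
Insert -5: shifted 1 elements -> [-8, -5, 3, 10, 30]
Insert 10: shifted 0 elements -> [-8, -5, 3, 10, 30]
Insert 30: shifted 0 elements -> [-8, -5, 3, 10, 30]


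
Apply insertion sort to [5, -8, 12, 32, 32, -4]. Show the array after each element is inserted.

First element 5 is already 'sorted'
Insert -8: shifted 1 elements -> [-8, 5, 12, 32, 32, -4]
Insert 12: shifted 0 elements -> [-8, 5, 12, 32, 32, -4]
Insert 32: shifted 0 elements -> [-8, 5, 12, 32, 32, -4]
Insert 32: shifted 0 elements -> [-8, 5, 12, 32, 32, -4]
Insert -4: shifted 4 elements -> [-8, -4, 5, 12, 32, 32]


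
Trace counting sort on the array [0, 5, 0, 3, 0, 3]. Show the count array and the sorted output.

Count array: [3, 0, 0, 2, 0, 1]
(count[i] = number of elements equal to i)
Cumulative count: [3, 3, 3, 5, 5, 6]
Sorted: [0, 0, 0, 3, 3, 5]


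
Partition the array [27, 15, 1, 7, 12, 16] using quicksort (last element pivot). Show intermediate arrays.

Partition 1: pivot=16 at index 4 -> [15, 1, 7, 12, 16, 27]
Partition 2: pivot=12 at index 2 -> [1, 7, 12, 15, 16, 27]
Partition 3: pivot=7 at index 1 -> [1, 7, 12, 15, 16, 27]


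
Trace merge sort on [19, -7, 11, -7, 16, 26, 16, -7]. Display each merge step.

Divide and conquer:
  Merge [19] + [-7] -> [-7, 19]
  Merge [11] + [-7] -> [-7, 11]
  Merge [-7, 19] + [-7, 11] -> [-7, -7, 11, 19]
  Merge [16] + [26] -> [16, 26]
  Merge [16] + [-7] -> [-7, 16]
  Merge [16, 26] + [-7, 16] -> [-7, 16, 16, 26]
  Merge [-7, -7, 11, 19] + [-7, 16, 16, 26] -> [-7, -7, -7, 11, 16, 16, 19, 26]


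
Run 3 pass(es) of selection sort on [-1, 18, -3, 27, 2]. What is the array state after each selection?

Pass 1: Select minimum -3 at index 2, swap -> [-3, 18, -1, 27, 2]
Pass 2: Select minimum -1 at index 2, swap -> [-3, -1, 18, 27, 2]
Pass 3: Select minimum 2 at index 4, swap -> [-3, -1, 2, 27, 18]


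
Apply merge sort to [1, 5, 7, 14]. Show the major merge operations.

Divide and conquer:
  Merge [1] + [5] -> [1, 5]
  Merge [7] + [14] -> [7, 14]
  Merge [1, 5] + [7, 14] -> [1, 5, 7, 14]


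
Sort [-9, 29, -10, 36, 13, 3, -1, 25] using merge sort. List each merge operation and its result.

Divide and conquer:
  Merge [-9] + [29] -> [-9, 29]
  Merge [-10] + [36] -> [-10, 36]
  Merge [-9, 29] + [-10, 36] -> [-10, -9, 29, 36]
  Merge [13] + [3] -> [3, 13]
  Merge [-1] + [25] -> [-1, 25]
  Merge [3, 13] + [-1, 25] -> [-1, 3, 13, 25]
  Merge [-10, -9, 29, 36] + [-1, 3, 13, 25] -> [-10, -9, -1, 3, 13, 25, 29, 36]


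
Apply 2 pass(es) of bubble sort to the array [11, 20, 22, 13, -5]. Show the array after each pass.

After pass 1: [11, 20, 13, -5, 22] (2 swaps)
After pass 2: [11, 13, -5, 20, 22] (2 swaps)
Total swaps: 4


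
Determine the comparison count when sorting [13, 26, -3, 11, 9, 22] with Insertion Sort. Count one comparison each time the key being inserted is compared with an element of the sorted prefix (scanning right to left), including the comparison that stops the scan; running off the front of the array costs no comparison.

Insert 26: 13 <= 26 (stop) = 1 comparison(s) -> [13, 26, -3, 11, 9, 22]
Insert -3: 26 > -3 (shift), 13 > -3 (shift), reached front = 2 comparison(s) -> [-3, 13, 26, 11, 9, 22]
Insert 11: 26 > 11 (shift), 13 > 11 (shift), -3 <= 11 (stop) = 3 comparison(s) -> [-3, 11, 13, 26, 9, 22]
Insert 9: 26 > 9 (shift), 13 > 9 (shift), 11 > 9 (shift), -3 <= 9 (stop) = 4 comparison(s) -> [-3, 9, 11, 13, 26, 22]
Insert 22: 26 > 22 (shift), 13 <= 22 (stop) = 2 comparison(s) -> [-3, 9, 11, 13, 22, 26]
Total comparisons: 1 + 2 + 3 + 4 + 2 = 12


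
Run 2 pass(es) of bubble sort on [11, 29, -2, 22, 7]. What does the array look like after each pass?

After pass 1: [11, -2, 22, 7, 29] (3 swaps)
After pass 2: [-2, 11, 7, 22, 29] (2 swaps)
Total swaps: 5


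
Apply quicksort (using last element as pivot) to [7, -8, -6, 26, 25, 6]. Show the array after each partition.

Partition 1: pivot=6 at index 2 -> [-8, -6, 6, 26, 25, 7]
Partition 2: pivot=-6 at index 1 -> [-8, -6, 6, 26, 25, 7]
Partition 3: pivot=7 at index 3 -> [-8, -6, 6, 7, 25, 26]
Partition 4: pivot=26 at index 5 -> [-8, -6, 6, 7, 25, 26]


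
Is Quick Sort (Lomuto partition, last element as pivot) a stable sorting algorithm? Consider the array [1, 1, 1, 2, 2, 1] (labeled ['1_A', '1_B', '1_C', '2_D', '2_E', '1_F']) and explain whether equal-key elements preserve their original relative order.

Trace Quick Sort on the labeled array (the key is the number; the letter only tracks identity):
  Partition indices 0..5 around pivot 1_F -> [1_A, 1_B, 1_C, 1_F, 2_E, 2_D]
  Partition indices 0..2 around pivot 1_C -> [1_A, 1_B, 1_C, 1_F, 2_E, 2_D]
  Partition indices 0..1 around pivot 1_B -> [1_A, 1_B, 1_C, 1_F, 2_E, 2_D]
  Partition indices 4..5 around pivot 2_D -> [1_A, 1_B, 1_C, 1_F, 2_E, 2_D]
Final order: [1_A, 1_B, 1_C, 1_F, 2_E, 2_D]
Equal keys:
  value 1: originally 1_A, 1_B, 1_C, 1_F; after sorting 1_A, 1_B, 1_C, 1_F -> order preserved
  value 2: originally 2_D, 2_E; after sorting 2_E, 2_D -> order changed
Equal keys were reordered, so Quick Sort is not stable: partition swaps elements across long distances and can reorder equal keys. (One such input is enough; an unstable sort may happen to preserve order on other inputs, but it gives no guarantee.)
Answer: Not stable


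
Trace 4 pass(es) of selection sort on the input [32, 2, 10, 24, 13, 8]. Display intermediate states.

Pass 1: Select minimum 2 at index 1, swap -> [2, 32, 10, 24, 13, 8]
Pass 2: Select minimum 8 at index 5, swap -> [2, 8, 10, 24, 13, 32]
Pass 3: Select minimum 10 at index 2, swap -> [2, 8, 10, 24, 13, 32]
Pass 4: Select minimum 13 at index 4, swap -> [2, 8, 10, 13, 24, 32]


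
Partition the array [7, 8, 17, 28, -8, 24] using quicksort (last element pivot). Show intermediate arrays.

Partition 1: pivot=24 at index 4 -> [7, 8, 17, -8, 24, 28]
Partition 2: pivot=-8 at index 0 -> [-8, 8, 17, 7, 24, 28]
Partition 3: pivot=7 at index 1 -> [-8, 7, 17, 8, 24, 28]
Partition 4: pivot=8 at index 2 -> [-8, 7, 8, 17, 24, 28]


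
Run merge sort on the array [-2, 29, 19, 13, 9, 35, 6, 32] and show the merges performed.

Divide and conquer:
  Merge [-2] + [29] -> [-2, 29]
  Merge [19] + [13] -> [13, 19]
  Merge [-2, 29] + [13, 19] -> [-2, 13, 19, 29]
  Merge [9] + [35] -> [9, 35]
  Merge [6] + [32] -> [6, 32]
  Merge [9, 35] + [6, 32] -> [6, 9, 32, 35]
  Merge [-2, 13, 19, 29] + [6, 9, 32, 35] -> [-2, 6, 9, 13, 19, 29, 32, 35]


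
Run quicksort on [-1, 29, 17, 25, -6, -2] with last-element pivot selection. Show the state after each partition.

Partition 1: pivot=-2 at index 1 -> [-6, -2, 17, 25, -1, 29]
Partition 2: pivot=29 at index 5 -> [-6, -2, 17, 25, -1, 29]
Partition 3: pivot=-1 at index 2 -> [-6, -2, -1, 25, 17, 29]
Partition 4: pivot=17 at index 3 -> [-6, -2, -1, 17, 25, 29]


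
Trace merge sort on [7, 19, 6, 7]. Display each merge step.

Divide and conquer:
  Merge [7] + [19] -> [7, 19]
  Merge [6] + [7] -> [6, 7]
  Merge [7, 19] + [6, 7] -> [6, 7, 7, 19]


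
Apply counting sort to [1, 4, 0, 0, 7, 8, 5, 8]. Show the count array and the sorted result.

Count array: [2, 1, 0, 0, 1, 1, 0, 1, 2]
(count[i] = number of elements equal to i)
Cumulative count: [2, 3, 3, 3, 4, 5, 5, 6, 8]
Sorted: [0, 0, 1, 4, 5, 7, 8, 8]


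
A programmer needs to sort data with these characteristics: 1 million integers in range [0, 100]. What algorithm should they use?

Best choice: Counting sort
Reason: O(n + k) where k=100 is small; linear time beats O(n log n)


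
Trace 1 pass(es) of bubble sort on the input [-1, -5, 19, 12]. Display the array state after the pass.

After pass 1: [-5, -1, 12, 19] (2 swaps)
Total swaps: 2


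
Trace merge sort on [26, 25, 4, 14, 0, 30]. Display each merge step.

Divide and conquer:
  Merge [25] + [4] -> [4, 25]
  Merge [26] + [4, 25] -> [4, 25, 26]
  Merge [0] + [30] -> [0, 30]
  Merge [14] + [0, 30] -> [0, 14, 30]
  Merge [4, 25, 26] + [0, 14, 30] -> [0, 4, 14, 25, 26, 30]


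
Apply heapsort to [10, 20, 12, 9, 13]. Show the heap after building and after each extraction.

Build heap: [20, 13, 12, 9, 10]
Extract 20: [13, 10, 12, 9, 20]
Extract 13: [12, 10, 9, 13, 20]
Extract 12: [10, 9, 12, 13, 20]
Extract 10: [9, 10, 12, 13, 20]


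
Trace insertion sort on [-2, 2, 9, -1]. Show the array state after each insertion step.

First element -2 is already 'sorted'
Insert 2: shifted 0 elements -> [-2, 2, 9, -1]
Insert 9: shifted 0 elements -> [-2, 2, 9, -1]
Insert -1: shifted 2 elements -> [-2, -1, 2, 9]


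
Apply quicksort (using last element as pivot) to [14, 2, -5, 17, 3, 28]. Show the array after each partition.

Partition 1: pivot=28 at index 5 -> [14, 2, -5, 17, 3, 28]
Partition 2: pivot=3 at index 2 -> [2, -5, 3, 17, 14, 28]
Partition 3: pivot=-5 at index 0 -> [-5, 2, 3, 17, 14, 28]
Partition 4: pivot=14 at index 3 -> [-5, 2, 3, 14, 17, 28]


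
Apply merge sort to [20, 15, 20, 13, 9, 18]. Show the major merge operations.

Divide and conquer:
  Merge [15] + [20] -> [15, 20]
  Merge [20] + [15, 20] -> [15, 20, 20]
  Merge [9] + [18] -> [9, 18]
  Merge [13] + [9, 18] -> [9, 13, 18]
  Merge [15, 20, 20] + [9, 13, 18] -> [9, 13, 15, 18, 20, 20]


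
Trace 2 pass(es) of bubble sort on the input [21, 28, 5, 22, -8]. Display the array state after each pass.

After pass 1: [21, 5, 22, -8, 28] (3 swaps)
After pass 2: [5, 21, -8, 22, 28] (2 swaps)
Total swaps: 5


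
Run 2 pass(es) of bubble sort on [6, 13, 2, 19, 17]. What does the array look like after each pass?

After pass 1: [6, 2, 13, 17, 19] (2 swaps)
After pass 2: [2, 6, 13, 17, 19] (1 swaps)
Total swaps: 3


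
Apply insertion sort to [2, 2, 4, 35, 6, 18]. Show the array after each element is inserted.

First element 2 is already 'sorted'
Insert 2: shifted 0 elements -> [2, 2, 4, 35, 6, 18]
Insert 4: shifted 0 elements -> [2, 2, 4, 35, 6, 18]
Insert 35: shifted 0 elements -> [2, 2, 4, 35, 6, 18]
Insert 6: shifted 1 elements -> [2, 2, 4, 6, 35, 18]
Insert 18: shifted 1 elements -> [2, 2, 4, 6, 18, 35]


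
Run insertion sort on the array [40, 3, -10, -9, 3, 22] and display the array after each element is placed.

First element 40 is already 'sorted'
Insert 3: shifted 1 elements -> [3, 40, -10, -9, 3, 22]
Insert -10: shifted 2 elements -> [-10, 3, 40, -9, 3, 22]
Insert -9: shifted 2 elements -> [-10, -9, 3, 40, 3, 22]
Insert 3: shifted 1 elements -> [-10, -9, 3, 3, 40, 22]
Insert 22: shifted 1 elements -> [-10, -9, 3, 3, 22, 40]


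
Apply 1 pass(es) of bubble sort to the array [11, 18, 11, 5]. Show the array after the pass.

After pass 1: [11, 11, 5, 18] (2 swaps)
Total swaps: 2


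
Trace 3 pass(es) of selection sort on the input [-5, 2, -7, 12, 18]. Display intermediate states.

Pass 1: Select minimum -7 at index 2, swap -> [-7, 2, -5, 12, 18]
Pass 2: Select minimum -5 at index 2, swap -> [-7, -5, 2, 12, 18]
Pass 3: Select minimum 2 at index 2, swap -> [-7, -5, 2, 12, 18]


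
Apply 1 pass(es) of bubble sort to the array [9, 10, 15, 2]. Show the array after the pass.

After pass 1: [9, 10, 2, 15] (1 swaps)
Total swaps: 1


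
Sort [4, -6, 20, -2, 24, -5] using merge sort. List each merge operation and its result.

Divide and conquer:
  Merge [-6] + [20] -> [-6, 20]
  Merge [4] + [-6, 20] -> [-6, 4, 20]
  Merge [24] + [-5] -> [-5, 24]
  Merge [-2] + [-5, 24] -> [-5, -2, 24]
  Merge [-6, 4, 20] + [-5, -2, 24] -> [-6, -5, -2, 4, 20, 24]


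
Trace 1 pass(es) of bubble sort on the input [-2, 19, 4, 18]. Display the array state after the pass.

After pass 1: [-2, 4, 18, 19] (2 swaps)
Total swaps: 2


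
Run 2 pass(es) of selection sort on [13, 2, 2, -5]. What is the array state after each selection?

Pass 1: Select minimum -5 at index 3, swap -> [-5, 2, 2, 13]
Pass 2: Select minimum 2 at index 1, swap -> [-5, 2, 2, 13]


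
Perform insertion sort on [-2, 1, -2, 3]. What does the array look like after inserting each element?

First element -2 is already 'sorted'
Insert 1: shifted 0 elements -> [-2, 1, -2, 3]
Insert -2: shifted 1 elements -> [-2, -2, 1, 3]
Insert 3: shifted 0 elements -> [-2, -2, 1, 3]


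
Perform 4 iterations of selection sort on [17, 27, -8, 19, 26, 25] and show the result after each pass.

Pass 1: Select minimum -8 at index 2, swap -> [-8, 27, 17, 19, 26, 25]
Pass 2: Select minimum 17 at index 2, swap -> [-8, 17, 27, 19, 26, 25]
Pass 3: Select minimum 19 at index 3, swap -> [-8, 17, 19, 27, 26, 25]
Pass 4: Select minimum 25 at index 5, swap -> [-8, 17, 19, 25, 26, 27]


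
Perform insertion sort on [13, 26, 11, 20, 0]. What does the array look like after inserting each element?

First element 13 is already 'sorted'
Insert 26: shifted 0 elements -> [13, 26, 11, 20, 0]
Insert 11: shifted 2 elements -> [11, 13, 26, 20, 0]
Insert 20: shifted 1 elements -> [11, 13, 20, 26, 0]
Insert 0: shifted 4 elements -> [0, 11, 13, 20, 26]


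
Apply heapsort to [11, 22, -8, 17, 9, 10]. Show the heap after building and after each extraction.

Build heap: [22, 17, 10, 11, 9, -8]
Extract 22: [17, 11, 10, -8, 9, 22]
Extract 17: [11, 9, 10, -8, 17, 22]
Extract 11: [10, 9, -8, 11, 17, 22]
Extract 10: [9, -8, 10, 11, 17, 22]
Extract 9: [-8, 9, 10, 11, 17, 22]


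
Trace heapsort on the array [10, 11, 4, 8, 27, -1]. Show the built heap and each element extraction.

Build heap: [27, 11, 4, 8, 10, -1]
Extract 27: [11, 10, 4, 8, -1, 27]
Extract 11: [10, 8, 4, -1, 11, 27]
Extract 10: [8, -1, 4, 10, 11, 27]
Extract 8: [4, -1, 8, 10, 11, 27]
Extract 4: [-1, 4, 8, 10, 11, 27]


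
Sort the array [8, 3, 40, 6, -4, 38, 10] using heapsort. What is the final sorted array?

Build heap: [40, 6, 38, 3, -4, 8, 10]
Extract 40: [38, 6, 10, 3, -4, 8, 40]
Extract 38: [10, 6, 8, 3, -4, 38, 40]
Extract 10: [8, 6, -4, 3, 10, 38, 40]
Extract 8: [6, 3, -4, 8, 10, 38, 40]
Extract 6: [3, -4, 6, 8, 10, 38, 40]
Extract 3: [-4, 3, 6, 8, 10, 38, 40]


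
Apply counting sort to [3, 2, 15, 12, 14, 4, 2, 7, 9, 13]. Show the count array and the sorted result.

Count array: [0, 0, 2, 1, 1, 0, 0, 1, 0, 1, 0, 0, 1, 1, 1, 1]
(count[i] = number of elements equal to i)
Cumulative count: [0, 0, 2, 3, 4, 4, 4, 5, 5, 6, 6, 6, 7, 8, 9, 10]
Sorted: [2, 2, 3, 4, 7, 9, 12, 13, 14, 15]


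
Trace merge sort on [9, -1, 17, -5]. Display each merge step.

Divide and conquer:
  Merge [9] + [-1] -> [-1, 9]
  Merge [17] + [-5] -> [-5, 17]
  Merge [-1, 9] + [-5, 17] -> [-5, -1, 9, 17]


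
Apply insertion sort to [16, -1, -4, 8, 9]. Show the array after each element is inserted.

First element 16 is already 'sorted'
Insert -1: shifted 1 elements -> [-1, 16, -4, 8, 9]
Insert -4: shifted 2 elements -> [-4, -1, 16, 8, 9]
Insert 8: shifted 1 elements -> [-4, -1, 8, 16, 9]
Insert 9: shifted 1 elements -> [-4, -1, 8, 9, 16]


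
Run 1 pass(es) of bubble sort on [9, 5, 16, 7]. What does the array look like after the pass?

After pass 1: [5, 9, 7, 16] (2 swaps)
Total swaps: 2


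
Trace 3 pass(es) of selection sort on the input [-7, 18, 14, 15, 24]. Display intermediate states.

Pass 1: Select minimum -7 at index 0, swap -> [-7, 18, 14, 15, 24]
Pass 2: Select minimum 14 at index 2, swap -> [-7, 14, 18, 15, 24]
Pass 3: Select minimum 15 at index 3, swap -> [-7, 14, 15, 18, 24]


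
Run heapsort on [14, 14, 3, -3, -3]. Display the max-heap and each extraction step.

Build heap: [14, 14, 3, -3, -3]
Extract 14: [14, -3, 3, -3, 14]
Extract 14: [3, -3, -3, 14, 14]
Extract 3: [-3, -3, 3, 14, 14]
Extract -3: [-3, -3, 3, 14, 14]


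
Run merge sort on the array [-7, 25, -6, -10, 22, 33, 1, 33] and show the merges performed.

Divide and conquer:
  Merge [-7] + [25] -> [-7, 25]
  Merge [-6] + [-10] -> [-10, -6]
  Merge [-7, 25] + [-10, -6] -> [-10, -7, -6, 25]
  Merge [22] + [33] -> [22, 33]
  Merge [1] + [33] -> [1, 33]
  Merge [22, 33] + [1, 33] -> [1, 22, 33, 33]
  Merge [-10, -7, -6, 25] + [1, 22, 33, 33] -> [-10, -7, -6, 1, 22, 25, 33, 33]


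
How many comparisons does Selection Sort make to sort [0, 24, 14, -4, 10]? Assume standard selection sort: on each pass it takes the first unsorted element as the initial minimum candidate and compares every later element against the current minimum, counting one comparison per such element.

Pass 1: scan indices 1..4 for the minimum = 4 comparison(s); min is -4, place at index 0 -> [-4, 24, 14, 0, 10]
Pass 2: scan indices 2..4 for the minimum = 3 comparison(s); min is 0, place at index 1 -> [-4, 0, 14, 24, 10]
Pass 3: scan indices 3..4 for the minimum = 2 comparison(s); min is 10, place at index 2 -> [-4, 0, 10, 24, 14]
Pass 4: scan indices 4..4 for the minimum = 1 comparison(s); min is 14, place at index 3 -> [-4, 0, 10, 14, 24]
Selection sort always scans the whole unsorted suffix, so the count is (n-1) + (n-2) + ... + 1 = n(n-1)/2 = 5*4/2 = 10 regardless of the input order.
Total comparisons: 4 + 3 + 2 + 1 = 10


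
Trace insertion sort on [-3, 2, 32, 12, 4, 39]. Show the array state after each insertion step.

First element -3 is already 'sorted'
Insert 2: shifted 0 elements -> [-3, 2, 32, 12, 4, 39]
Insert 32: shifted 0 elements -> [-3, 2, 32, 12, 4, 39]
Insert 12: shifted 1 elements -> [-3, 2, 12, 32, 4, 39]
Insert 4: shifted 2 elements -> [-3, 2, 4, 12, 32, 39]
Insert 39: shifted 0 elements -> [-3, 2, 4, 12, 32, 39]


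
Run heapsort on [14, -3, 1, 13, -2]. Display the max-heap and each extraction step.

Build heap: [14, 13, 1, -3, -2]
Extract 14: [13, -2, 1, -3, 14]
Extract 13: [1, -2, -3, 13, 14]
Extract 1: [-2, -3, 1, 13, 14]
Extract -2: [-3, -2, 1, 13, 14]


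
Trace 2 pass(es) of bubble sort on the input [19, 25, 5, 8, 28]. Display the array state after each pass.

After pass 1: [19, 5, 8, 25, 28] (2 swaps)
After pass 2: [5, 8, 19, 25, 28] (2 swaps)
Total swaps: 4


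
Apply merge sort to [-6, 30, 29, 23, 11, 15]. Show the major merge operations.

Divide and conquer:
  Merge [30] + [29] -> [29, 30]
  Merge [-6] + [29, 30] -> [-6, 29, 30]
  Merge [11] + [15] -> [11, 15]
  Merge [23] + [11, 15] -> [11, 15, 23]
  Merge [-6, 29, 30] + [11, 15, 23] -> [-6, 11, 15, 23, 29, 30]


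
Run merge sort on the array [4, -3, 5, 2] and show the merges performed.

Divide and conquer:
  Merge [4] + [-3] -> [-3, 4]
  Merge [5] + [2] -> [2, 5]
  Merge [-3, 4] + [2, 5] -> [-3, 2, 4, 5]


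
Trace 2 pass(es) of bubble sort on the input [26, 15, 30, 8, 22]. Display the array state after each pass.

After pass 1: [15, 26, 8, 22, 30] (3 swaps)
After pass 2: [15, 8, 22, 26, 30] (2 swaps)
Total swaps: 5


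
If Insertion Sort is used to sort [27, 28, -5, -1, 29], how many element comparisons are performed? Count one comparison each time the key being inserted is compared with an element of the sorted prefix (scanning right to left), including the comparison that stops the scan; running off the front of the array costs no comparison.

Insert 28: 27 <= 28 (stop) = 1 comparison(s) -> [27, 28, -5, -1, 29]
Insert -5: 28 > -5 (shift), 27 > -5 (shift), reached front = 2 comparison(s) -> [-5, 27, 28, -1, 29]
Insert -1: 28 > -1 (shift), 27 > -1 (shift), -5 <= -1 (stop) = 3 comparison(s) -> [-5, -1, 27, 28, 29]
Insert 29: 28 <= 29 (stop) = 1 comparison(s) -> [-5, -1, 27, 28, 29]
Total comparisons: 1 + 2 + 3 + 1 = 7


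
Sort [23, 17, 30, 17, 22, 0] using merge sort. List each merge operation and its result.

Divide and conquer:
  Merge [17] + [30] -> [17, 30]
  Merge [23] + [17, 30] -> [17, 23, 30]
  Merge [22] + [0] -> [0, 22]
  Merge [17] + [0, 22] -> [0, 17, 22]
  Merge [17, 23, 30] + [0, 17, 22] -> [0, 17, 17, 22, 23, 30]


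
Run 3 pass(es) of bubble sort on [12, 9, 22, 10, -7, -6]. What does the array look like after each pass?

After pass 1: [9, 12, 10, -7, -6, 22] (4 swaps)
After pass 2: [9, 10, -7, -6, 12, 22] (3 swaps)
After pass 3: [9, -7, -6, 10, 12, 22] (2 swaps)
Total swaps: 9


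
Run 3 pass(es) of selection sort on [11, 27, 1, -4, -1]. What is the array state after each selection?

Pass 1: Select minimum -4 at index 3, swap -> [-4, 27, 1, 11, -1]
Pass 2: Select minimum -1 at index 4, swap -> [-4, -1, 1, 11, 27]
Pass 3: Select minimum 1 at index 2, swap -> [-4, -1, 1, 11, 27]


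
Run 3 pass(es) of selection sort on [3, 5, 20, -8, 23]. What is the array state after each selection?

Pass 1: Select minimum -8 at index 3, swap -> [-8, 5, 20, 3, 23]
Pass 2: Select minimum 3 at index 3, swap -> [-8, 3, 20, 5, 23]
Pass 3: Select minimum 5 at index 3, swap -> [-8, 3, 5, 20, 23]


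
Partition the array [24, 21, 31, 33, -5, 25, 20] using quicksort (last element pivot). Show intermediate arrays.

Partition 1: pivot=20 at index 1 -> [-5, 20, 31, 33, 24, 25, 21]
Partition 2: pivot=21 at index 2 -> [-5, 20, 21, 33, 24, 25, 31]
Partition 3: pivot=31 at index 5 -> [-5, 20, 21, 24, 25, 31, 33]
Partition 4: pivot=25 at index 4 -> [-5, 20, 21, 24, 25, 31, 33]


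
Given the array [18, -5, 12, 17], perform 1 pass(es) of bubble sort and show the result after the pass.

After pass 1: [-5, 12, 17, 18] (3 swaps)
Total swaps: 3


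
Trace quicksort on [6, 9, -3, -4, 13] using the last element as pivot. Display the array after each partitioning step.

Partition 1: pivot=13 at index 4 -> [6, 9, -3, -4, 13]
Partition 2: pivot=-4 at index 0 -> [-4, 9, -3, 6, 13]
Partition 3: pivot=6 at index 2 -> [-4, -3, 6, 9, 13]


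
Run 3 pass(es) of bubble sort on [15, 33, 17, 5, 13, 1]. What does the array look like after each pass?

After pass 1: [15, 17, 5, 13, 1, 33] (4 swaps)
After pass 2: [15, 5, 13, 1, 17, 33] (3 swaps)
After pass 3: [5, 13, 1, 15, 17, 33] (3 swaps)
Total swaps: 10


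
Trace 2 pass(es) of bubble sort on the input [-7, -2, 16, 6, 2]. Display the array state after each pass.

After pass 1: [-7, -2, 6, 2, 16] (2 swaps)
After pass 2: [-7, -2, 2, 6, 16] (1 swaps)
Total swaps: 3


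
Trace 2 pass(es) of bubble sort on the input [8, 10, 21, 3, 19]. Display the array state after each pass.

After pass 1: [8, 10, 3, 19, 21] (2 swaps)
After pass 2: [8, 3, 10, 19, 21] (1 swaps)
Total swaps: 3


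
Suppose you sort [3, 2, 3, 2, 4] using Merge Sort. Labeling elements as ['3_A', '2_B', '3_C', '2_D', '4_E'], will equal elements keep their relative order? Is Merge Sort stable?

Trace Merge Sort on the labeled array (the key is the number; the letter only tracks identity):
  Merge [3_A] + [2_B] -> [2_B, 3_A]
  Merge [2_D] + [4_E] -> [2_D, 4_E]
  Merge [3_C] + [2_D, 4_E] -> [2_D, 3_C, 4_E]
  Merge [2_B, 3_A] + [2_D, 3_C, 4_E] -> [2_B, 2_D, 3_A, 3_C, 4_E]
Final order: [2_B, 2_D, 3_A, 3_C, 4_E]
Equal keys:
  value 2: originally 2_B, 2_D; after sorting 2_B, 2_D -> order preserved
  value 3: originally 3_A, 3_C; after sorting 3_A, 3_C -> order preserved
All equal keys kept their original relative order. Merge Sort is stable: when the heads of the two halves are equal the merge takes from the left half first.
Answer: Stable


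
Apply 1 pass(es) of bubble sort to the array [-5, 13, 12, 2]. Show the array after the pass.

After pass 1: [-5, 12, 2, 13] (2 swaps)
Total swaps: 2


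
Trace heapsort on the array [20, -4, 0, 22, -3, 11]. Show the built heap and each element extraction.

Build heap: [22, 20, 11, -4, -3, 0]
Extract 22: [20, 0, 11, -4, -3, 22]
Extract 20: [11, 0, -3, -4, 20, 22]
Extract 11: [0, -4, -3, 11, 20, 22]
Extract 0: [-3, -4, 0, 11, 20, 22]
Extract -3: [-4, -3, 0, 11, 20, 22]


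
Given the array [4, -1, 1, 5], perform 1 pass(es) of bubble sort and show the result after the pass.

After pass 1: [-1, 1, 4, 5] (2 swaps)
Total swaps: 2


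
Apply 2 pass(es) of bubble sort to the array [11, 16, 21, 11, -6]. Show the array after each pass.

After pass 1: [11, 16, 11, -6, 21] (2 swaps)
After pass 2: [11, 11, -6, 16, 21] (2 swaps)
Total swaps: 4


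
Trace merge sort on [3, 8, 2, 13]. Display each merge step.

Divide and conquer:
  Merge [3] + [8] -> [3, 8]
  Merge [2] + [13] -> [2, 13]
  Merge [3, 8] + [2, 13] -> [2, 3, 8, 13]


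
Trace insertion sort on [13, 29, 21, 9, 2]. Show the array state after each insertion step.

First element 13 is already 'sorted'
Insert 29: shifted 0 elements -> [13, 29, 21, 9, 2]
Insert 21: shifted 1 elements -> [13, 21, 29, 9, 2]
Insert 9: shifted 3 elements -> [9, 13, 21, 29, 2]
Insert 2: shifted 4 elements -> [2, 9, 13, 21, 29]


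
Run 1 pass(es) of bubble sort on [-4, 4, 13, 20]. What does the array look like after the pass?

After pass 1: [-4, 4, 13, 20] (0 swaps)
Total swaps: 0


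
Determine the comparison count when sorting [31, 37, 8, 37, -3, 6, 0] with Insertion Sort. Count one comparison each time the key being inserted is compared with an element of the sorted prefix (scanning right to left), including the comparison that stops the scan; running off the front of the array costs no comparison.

Insert 37: 31 <= 37 (stop) = 1 comparison(s) -> [31, 37, 8, 37, -3, 6, 0]
Insert 8: 37 > 8 (shift), 31 > 8 (shift), reached front = 2 comparison(s) -> [8, 31, 37, 37, -3, 6, 0]
Insert 37: 37 <= 37 (stop) = 1 comparison(s) -> [8, 31, 37, 37, -3, 6, 0]
Insert -3: 37 > -3 (shift), 37 > -3 (shift), 31 > -3 (shift), 8 > -3 (shift), reached front = 4 comparison(s) -> [-3, 8, 31, 37, 37, 6, 0]
Insert 6: 37 > 6 (shift), 37 > 6 (shift), 31 > 6 (shift), 8 > 6 (shift), -3 <= 6 (stop) = 5 comparison(s) -> [-3, 6, 8, 31, 37, 37, 0]
Insert 0: 37 > 0 (shift), 37 > 0 (shift), 31 > 0 (shift), 8 > 0 (shift), 6 > 0 (shift), -3 <= 0 (stop) = 6 comparison(s) -> [-3, 0, 6, 8, 31, 37, 37]
Total comparisons: 1 + 2 + 1 + 4 + 5 + 6 = 19


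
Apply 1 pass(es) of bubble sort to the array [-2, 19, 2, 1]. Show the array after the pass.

After pass 1: [-2, 2, 1, 19] (2 swaps)
Total swaps: 2


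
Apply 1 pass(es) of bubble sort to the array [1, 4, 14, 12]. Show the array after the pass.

After pass 1: [1, 4, 12, 14] (1 swaps)
Total swaps: 1


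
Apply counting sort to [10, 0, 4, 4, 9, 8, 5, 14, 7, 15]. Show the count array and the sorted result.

Count array: [1, 0, 0, 0, 2, 1, 0, 1, 1, 1, 1, 0, 0, 0, 1, 1]
(count[i] = number of elements equal to i)
Cumulative count: [1, 1, 1, 1, 3, 4, 4, 5, 6, 7, 8, 8, 8, 8, 9, 10]
Sorted: [0, 4, 4, 5, 7, 8, 9, 10, 14, 15]


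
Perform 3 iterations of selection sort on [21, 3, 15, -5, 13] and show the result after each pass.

Pass 1: Select minimum -5 at index 3, swap -> [-5, 3, 15, 21, 13]
Pass 2: Select minimum 3 at index 1, swap -> [-5, 3, 15, 21, 13]
Pass 3: Select minimum 13 at index 4, swap -> [-5, 3, 13, 21, 15]


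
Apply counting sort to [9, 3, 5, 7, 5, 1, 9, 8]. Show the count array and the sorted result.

Count array: [0, 1, 0, 1, 0, 2, 0, 1, 1, 2]
(count[i] = number of elements equal to i)
Cumulative count: [0, 1, 1, 2, 2, 4, 4, 5, 6, 8]
Sorted: [1, 3, 5, 5, 7, 8, 9, 9]


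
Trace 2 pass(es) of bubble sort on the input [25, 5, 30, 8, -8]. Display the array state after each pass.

After pass 1: [5, 25, 8, -8, 30] (3 swaps)
After pass 2: [5, 8, -8, 25, 30] (2 swaps)
Total swaps: 5


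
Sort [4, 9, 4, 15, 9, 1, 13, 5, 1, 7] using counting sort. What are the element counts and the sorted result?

Count array: [0, 2, 0, 0, 2, 1, 0, 1, 0, 2, 0, 0, 0, 1, 0, 1]
(count[i] = number of elements equal to i)
Cumulative count: [0, 2, 2, 2, 4, 5, 5, 6, 6, 8, 8, 8, 8, 9, 9, 10]
Sorted: [1, 1, 4, 4, 5, 7, 9, 9, 13, 15]


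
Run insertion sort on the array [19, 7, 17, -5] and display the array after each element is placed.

First element 19 is already 'sorted'
Insert 7: shifted 1 elements -> [7, 19, 17, -5]
Insert 17: shifted 1 elements -> [7, 17, 19, -5]
Insert -5: shifted 3 elements -> [-5, 7, 17, 19]


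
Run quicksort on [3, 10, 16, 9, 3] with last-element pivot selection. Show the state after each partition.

Partition 1: pivot=3 at index 1 -> [3, 3, 16, 9, 10]
Partition 2: pivot=10 at index 3 -> [3, 3, 9, 10, 16]


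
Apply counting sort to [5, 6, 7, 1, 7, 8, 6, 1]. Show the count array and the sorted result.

Count array: [0, 2, 0, 0, 0, 1, 2, 2, 1]
(count[i] = number of elements equal to i)
Cumulative count: [0, 2, 2, 2, 2, 3, 5, 7, 8]
Sorted: [1, 1, 5, 6, 6, 7, 7, 8]


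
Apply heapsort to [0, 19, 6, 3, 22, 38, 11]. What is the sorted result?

Build heap: [38, 22, 11, 3, 19, 6, 0]
Extract 38: [22, 19, 11, 3, 0, 6, 38]
Extract 22: [19, 6, 11, 3, 0, 22, 38]
Extract 19: [11, 6, 0, 3, 19, 22, 38]
Extract 11: [6, 3, 0, 11, 19, 22, 38]
Extract 6: [3, 0, 6, 11, 19, 22, 38]
Extract 3: [0, 3, 6, 11, 19, 22, 38]


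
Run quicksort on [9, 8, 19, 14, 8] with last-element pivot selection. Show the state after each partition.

Partition 1: pivot=8 at index 1 -> [8, 8, 19, 14, 9]
Partition 2: pivot=9 at index 2 -> [8, 8, 9, 14, 19]
Partition 3: pivot=19 at index 4 -> [8, 8, 9, 14, 19]


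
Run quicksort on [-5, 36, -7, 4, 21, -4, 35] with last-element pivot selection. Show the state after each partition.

Partition 1: pivot=35 at index 5 -> [-5, -7, 4, 21, -4, 35, 36]
Partition 2: pivot=-4 at index 2 -> [-5, -7, -4, 21, 4, 35, 36]
Partition 3: pivot=-7 at index 0 -> [-7, -5, -4, 21, 4, 35, 36]
Partition 4: pivot=4 at index 3 -> [-7, -5, -4, 4, 21, 35, 36]


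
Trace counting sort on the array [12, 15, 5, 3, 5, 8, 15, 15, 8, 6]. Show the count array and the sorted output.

Count array: [0, 0, 0, 1, 0, 2, 1, 0, 2, 0, 0, 0, 1, 0, 0, 3]
(count[i] = number of elements equal to i)
Cumulative count: [0, 0, 0, 1, 1, 3, 4, 4, 6, 6, 6, 6, 7, 7, 7, 10]
Sorted: [3, 5, 5, 6, 8, 8, 12, 15, 15, 15]


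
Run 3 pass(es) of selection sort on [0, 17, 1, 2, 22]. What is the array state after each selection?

Pass 1: Select minimum 0 at index 0, swap -> [0, 17, 1, 2, 22]
Pass 2: Select minimum 1 at index 2, swap -> [0, 1, 17, 2, 22]
Pass 3: Select minimum 2 at index 3, swap -> [0, 1, 2, 17, 22]


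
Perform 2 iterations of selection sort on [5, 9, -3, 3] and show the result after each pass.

Pass 1: Select minimum -3 at index 2, swap -> [-3, 9, 5, 3]
Pass 2: Select minimum 3 at index 3, swap -> [-3, 3, 5, 9]


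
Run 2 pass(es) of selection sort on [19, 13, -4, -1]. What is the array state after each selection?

Pass 1: Select minimum -4 at index 2, swap -> [-4, 13, 19, -1]
Pass 2: Select minimum -1 at index 3, swap -> [-4, -1, 19, 13]


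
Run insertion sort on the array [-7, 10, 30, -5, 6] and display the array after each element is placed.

First element -7 is already 'sorted'
Insert 10: shifted 0 elements -> [-7, 10, 30, -5, 6]
Insert 30: shifted 0 elements -> [-7, 10, 30, -5, 6]
Insert -5: shifted 2 elements -> [-7, -5, 10, 30, 6]
Insert 6: shifted 2 elements -> [-7, -5, 6, 10, 30]


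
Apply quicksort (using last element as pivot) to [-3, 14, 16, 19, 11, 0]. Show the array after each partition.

Partition 1: pivot=0 at index 1 -> [-3, 0, 16, 19, 11, 14]
Partition 2: pivot=14 at index 3 -> [-3, 0, 11, 14, 16, 19]
Partition 3: pivot=19 at index 5 -> [-3, 0, 11, 14, 16, 19]


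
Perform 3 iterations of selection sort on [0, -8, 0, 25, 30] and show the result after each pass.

Pass 1: Select minimum -8 at index 1, swap -> [-8, 0, 0, 25, 30]
Pass 2: Select minimum 0 at index 1, swap -> [-8, 0, 0, 25, 30]
Pass 3: Select minimum 0 at index 2, swap -> [-8, 0, 0, 25, 30]


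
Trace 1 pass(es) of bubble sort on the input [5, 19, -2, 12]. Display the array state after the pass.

After pass 1: [5, -2, 12, 19] (2 swaps)
Total swaps: 2


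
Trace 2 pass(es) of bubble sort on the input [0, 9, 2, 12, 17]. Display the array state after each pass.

After pass 1: [0, 2, 9, 12, 17] (1 swaps)
After pass 2: [0, 2, 9, 12, 17] (0 swaps)
Total swaps: 1


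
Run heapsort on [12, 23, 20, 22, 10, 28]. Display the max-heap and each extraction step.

Build heap: [28, 23, 20, 22, 10, 12]
Extract 28: [23, 22, 20, 12, 10, 28]
Extract 23: [22, 12, 20, 10, 23, 28]
Extract 22: [20, 12, 10, 22, 23, 28]
Extract 20: [12, 10, 20, 22, 23, 28]
Extract 12: [10, 12, 20, 22, 23, 28]


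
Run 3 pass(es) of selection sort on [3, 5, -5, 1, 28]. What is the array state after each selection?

Pass 1: Select minimum -5 at index 2, swap -> [-5, 5, 3, 1, 28]
Pass 2: Select minimum 1 at index 3, swap -> [-5, 1, 3, 5, 28]
Pass 3: Select minimum 3 at index 2, swap -> [-5, 1, 3, 5, 28]


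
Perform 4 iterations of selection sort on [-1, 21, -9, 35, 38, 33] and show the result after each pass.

Pass 1: Select minimum -9 at index 2, swap -> [-9, 21, -1, 35, 38, 33]
Pass 2: Select minimum -1 at index 2, swap -> [-9, -1, 21, 35, 38, 33]
Pass 3: Select minimum 21 at index 2, swap -> [-9, -1, 21, 35, 38, 33]
Pass 4: Select minimum 33 at index 5, swap -> [-9, -1, 21, 33, 38, 35]


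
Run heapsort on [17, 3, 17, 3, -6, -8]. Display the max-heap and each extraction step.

Build heap: [17, 3, 17, 3, -6, -8]
Extract 17: [17, 3, -8, 3, -6, 17]
Extract 17: [3, 3, -8, -6, 17, 17]
Extract 3: [3, -6, -8, 3, 17, 17]
Extract 3: [-6, -8, 3, 3, 17, 17]
Extract -6: [-8, -6, 3, 3, 17, 17]


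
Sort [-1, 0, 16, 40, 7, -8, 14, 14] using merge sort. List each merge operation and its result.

Divide and conquer:
  Merge [-1] + [0] -> [-1, 0]
  Merge [16] + [40] -> [16, 40]
  Merge [-1, 0] + [16, 40] -> [-1, 0, 16, 40]
  Merge [7] + [-8] -> [-8, 7]
  Merge [14] + [14] -> [14, 14]
  Merge [-8, 7] + [14, 14] -> [-8, 7, 14, 14]
  Merge [-1, 0, 16, 40] + [-8, 7, 14, 14] -> [-8, -1, 0, 7, 14, 14, 16, 40]


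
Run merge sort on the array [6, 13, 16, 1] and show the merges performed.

Divide and conquer:
  Merge [6] + [13] -> [6, 13]
  Merge [16] + [1] -> [1, 16]
  Merge [6, 13] + [1, 16] -> [1, 6, 13, 16]


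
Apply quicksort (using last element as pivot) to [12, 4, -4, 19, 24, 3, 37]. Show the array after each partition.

Partition 1: pivot=37 at index 6 -> [12, 4, -4, 19, 24, 3, 37]
Partition 2: pivot=3 at index 1 -> [-4, 3, 12, 19, 24, 4, 37]
Partition 3: pivot=4 at index 2 -> [-4, 3, 4, 19, 24, 12, 37]
Partition 4: pivot=12 at index 3 -> [-4, 3, 4, 12, 24, 19, 37]
Partition 5: pivot=19 at index 4 -> [-4, 3, 4, 12, 19, 24, 37]


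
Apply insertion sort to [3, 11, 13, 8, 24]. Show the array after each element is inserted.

First element 3 is already 'sorted'
Insert 11: shifted 0 elements -> [3, 11, 13, 8, 24]
Insert 13: shifted 0 elements -> [3, 11, 13, 8, 24]
Insert 8: shifted 2 elements -> [3, 8, 11, 13, 24]
Insert 24: shifted 0 elements -> [3, 8, 11, 13, 24]


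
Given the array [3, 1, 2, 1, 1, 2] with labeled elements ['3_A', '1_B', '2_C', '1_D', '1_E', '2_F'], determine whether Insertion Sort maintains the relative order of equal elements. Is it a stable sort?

Trace Insertion Sort on the labeled array (the key is the number; the letter only tracks identity):
  Insert 1_B at index 0: [1_B, 3_A, 2_C, 1_D, 1_E, 2_F]
  Insert 2_C at index 1: [1_B, 2_C, 3_A, 1_D, 1_E, 2_F]
  Insert 1_D at index 1: [1_B, 1_D, 2_C, 3_A, 1_E, 2_F]
  Insert 1_E at index 2: [1_B, 1_D, 1_E, 2_C, 3_A, 2_F]
  Insert 2_F at index 4: [1_B, 1_D, 1_E, 2_C, 2_F, 3_A]
Final order: [1_B, 1_D, 1_E, 2_C, 2_F, 3_A]
Equal keys:
  value 1: originally 1_B, 1_D, 1_E; after sorting 1_B, 1_D, 1_E -> order preserved
  value 2: originally 2_C, 2_F; after sorting 2_C, 2_F -> order preserved
All equal keys kept their original relative order. Insertion Sort is stable: elements are shifted only while they are strictly greater than the key, so a key is inserted after any equal elements already placed.
Answer: Stable


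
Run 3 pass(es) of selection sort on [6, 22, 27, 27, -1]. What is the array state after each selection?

Pass 1: Select minimum -1 at index 4, swap -> [-1, 22, 27, 27, 6]
Pass 2: Select minimum 6 at index 4, swap -> [-1, 6, 27, 27, 22]
Pass 3: Select minimum 22 at index 4, swap -> [-1, 6, 22, 27, 27]


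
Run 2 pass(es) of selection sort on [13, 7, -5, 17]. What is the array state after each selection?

Pass 1: Select minimum -5 at index 2, swap -> [-5, 7, 13, 17]
Pass 2: Select minimum 7 at index 1, swap -> [-5, 7, 13, 17]


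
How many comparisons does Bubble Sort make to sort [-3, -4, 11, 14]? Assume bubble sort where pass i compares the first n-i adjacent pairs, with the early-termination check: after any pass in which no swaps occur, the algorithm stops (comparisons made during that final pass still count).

Pass 1: compare adjacent pairs (0,1)..(2,3) = 3 comparison(s), 1 swap(s) -> [-4, -3, 11, 14]
Pass 2: compare adjacent pairs (0,1)..(1,2) = 2 comparison(s), 0 swap(s) -> [-4, -3, 11, 14]
No swaps in this pass, so bubble sort stops here.
Total comparisons: 3 + 2 = 5


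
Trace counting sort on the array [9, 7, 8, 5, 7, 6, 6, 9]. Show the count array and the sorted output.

Count array: [0, 0, 0, 0, 0, 1, 2, 2, 1, 2]
(count[i] = number of elements equal to i)
Cumulative count: [0, 0, 0, 0, 0, 1, 3, 5, 6, 8]
Sorted: [5, 6, 6, 7, 7, 8, 9, 9]


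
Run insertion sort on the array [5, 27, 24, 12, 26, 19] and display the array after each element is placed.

First element 5 is already 'sorted'
Insert 27: shifted 0 elements -> [5, 27, 24, 12, 26, 19]
Insert 24: shifted 1 elements -> [5, 24, 27, 12, 26, 19]
Insert 12: shifted 2 elements -> [5, 12, 24, 27, 26, 19]
Insert 26: shifted 1 elements -> [5, 12, 24, 26, 27, 19]
Insert 19: shifted 3 elements -> [5, 12, 19, 24, 26, 27]


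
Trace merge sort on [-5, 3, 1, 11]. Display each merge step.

Divide and conquer:
  Merge [-5] + [3] -> [-5, 3]
  Merge [1] + [11] -> [1, 11]
  Merge [-5, 3] + [1, 11] -> [-5, 1, 3, 11]


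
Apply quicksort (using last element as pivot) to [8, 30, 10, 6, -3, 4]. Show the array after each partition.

Partition 1: pivot=4 at index 1 -> [-3, 4, 10, 6, 8, 30]
Partition 2: pivot=30 at index 5 -> [-3, 4, 10, 6, 8, 30]
Partition 3: pivot=8 at index 3 -> [-3, 4, 6, 8, 10, 30]


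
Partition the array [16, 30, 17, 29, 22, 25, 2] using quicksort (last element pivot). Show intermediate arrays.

Partition 1: pivot=2 at index 0 -> [2, 30, 17, 29, 22, 25, 16]
Partition 2: pivot=16 at index 1 -> [2, 16, 17, 29, 22, 25, 30]
Partition 3: pivot=30 at index 6 -> [2, 16, 17, 29, 22, 25, 30]
Partition 4: pivot=25 at index 4 -> [2, 16, 17, 22, 25, 29, 30]
Partition 5: pivot=22 at index 3 -> [2, 16, 17, 22, 25, 29, 30]


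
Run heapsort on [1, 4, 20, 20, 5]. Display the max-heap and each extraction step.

Build heap: [20, 5, 20, 4, 1]
Extract 20: [20, 5, 1, 4, 20]
Extract 20: [5, 4, 1, 20, 20]
Extract 5: [4, 1, 5, 20, 20]
Extract 4: [1, 4, 5, 20, 20]


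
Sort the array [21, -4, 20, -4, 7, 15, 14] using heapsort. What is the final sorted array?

Build heap: [21, 7, 20, -4, -4, 15, 14]
Extract 21: [20, 7, 15, -4, -4, 14, 21]
Extract 20: [15, 7, 14, -4, -4, 20, 21]
Extract 15: [14, 7, -4, -4, 15, 20, 21]
Extract 14: [7, -4, -4, 14, 15, 20, 21]
Extract 7: [-4, -4, 7, 14, 15, 20, 21]
Extract -4: [-4, -4, 7, 14, 15, 20, 21]


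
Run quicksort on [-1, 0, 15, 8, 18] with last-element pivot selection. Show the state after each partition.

Partition 1: pivot=18 at index 4 -> [-1, 0, 15, 8, 18]
Partition 2: pivot=8 at index 2 -> [-1, 0, 8, 15, 18]
Partition 3: pivot=0 at index 1 -> [-1, 0, 8, 15, 18]


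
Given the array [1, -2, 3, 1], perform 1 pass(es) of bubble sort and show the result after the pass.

After pass 1: [-2, 1, 1, 3] (2 swaps)
Total swaps: 2


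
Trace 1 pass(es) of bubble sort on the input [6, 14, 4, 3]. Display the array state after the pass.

After pass 1: [6, 4, 3, 14] (2 swaps)
Total swaps: 2


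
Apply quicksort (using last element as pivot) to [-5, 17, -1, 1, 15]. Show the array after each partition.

Partition 1: pivot=15 at index 3 -> [-5, -1, 1, 15, 17]
Partition 2: pivot=1 at index 2 -> [-5, -1, 1, 15, 17]
Partition 3: pivot=-1 at index 1 -> [-5, -1, 1, 15, 17]
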